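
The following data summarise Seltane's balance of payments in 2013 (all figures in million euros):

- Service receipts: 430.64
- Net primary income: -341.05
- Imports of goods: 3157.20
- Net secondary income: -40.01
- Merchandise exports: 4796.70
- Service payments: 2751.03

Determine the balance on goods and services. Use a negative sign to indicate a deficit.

-680.89

Goods balance = 4796.70 - 3157.20 = 1639.50
Services balance = 430.64 - 2751.03 = -2320.39
Trade balance (goods + services) = 1639.50 + (-2320.39) = -680.89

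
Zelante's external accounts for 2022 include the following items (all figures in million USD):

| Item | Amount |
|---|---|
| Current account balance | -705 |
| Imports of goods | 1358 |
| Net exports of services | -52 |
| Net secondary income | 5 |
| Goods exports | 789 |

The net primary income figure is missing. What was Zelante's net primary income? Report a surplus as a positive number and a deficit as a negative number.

-89

Current account = goods balance + services balance + net primary income + net secondary income
Sum of the known components = -616
Net primary income = CA - (known components) = -705 - (-616) = -89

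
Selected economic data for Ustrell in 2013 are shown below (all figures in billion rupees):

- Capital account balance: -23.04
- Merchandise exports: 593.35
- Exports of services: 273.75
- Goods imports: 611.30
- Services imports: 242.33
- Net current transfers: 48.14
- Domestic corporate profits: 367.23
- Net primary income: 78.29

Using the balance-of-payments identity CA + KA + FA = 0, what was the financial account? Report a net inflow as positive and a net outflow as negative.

Goods balance = 593.35 - 611.30 = -17.95
Services balance = 273.75 - 242.33 = 31.42
Trade balance (goods + services) = -17.95 + 31.42 = 13.47
Net primary income = 78.29
Net secondary income = 48.14
Current account = 13.47 + 78.29 + 48.14 = 139.90
Financial account = -(139.90 + (-23.04)) = -116.86

-116.86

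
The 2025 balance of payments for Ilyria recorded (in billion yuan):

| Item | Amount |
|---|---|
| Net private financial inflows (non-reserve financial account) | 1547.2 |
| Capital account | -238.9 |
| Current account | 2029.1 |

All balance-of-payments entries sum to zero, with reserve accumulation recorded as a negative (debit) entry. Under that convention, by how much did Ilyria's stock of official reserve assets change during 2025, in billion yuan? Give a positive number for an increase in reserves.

3337.4

Official reserve transactions balance = -(2029.1 + (-238.9) + 1547.2) = -3337.4
An accumulation of reserves is recorded as a debit (negative entry), so the change in the stock of reserves is the negative of that balance.
Change in official reserves = -(-3337.4) = 3337.4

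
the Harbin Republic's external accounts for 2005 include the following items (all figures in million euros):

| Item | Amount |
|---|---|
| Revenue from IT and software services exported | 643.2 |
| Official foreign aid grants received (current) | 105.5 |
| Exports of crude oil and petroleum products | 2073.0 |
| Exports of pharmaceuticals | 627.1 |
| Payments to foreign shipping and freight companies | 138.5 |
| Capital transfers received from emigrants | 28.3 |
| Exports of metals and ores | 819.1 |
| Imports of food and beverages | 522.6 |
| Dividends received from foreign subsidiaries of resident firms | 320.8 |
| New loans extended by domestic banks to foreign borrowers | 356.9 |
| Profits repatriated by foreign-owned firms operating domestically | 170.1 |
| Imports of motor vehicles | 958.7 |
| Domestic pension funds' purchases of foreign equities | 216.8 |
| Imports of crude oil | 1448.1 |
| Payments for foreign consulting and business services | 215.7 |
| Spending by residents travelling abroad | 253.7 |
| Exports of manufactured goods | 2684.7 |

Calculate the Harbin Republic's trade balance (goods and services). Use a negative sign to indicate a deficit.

3309.8

Goods: -522.6 + 2073.0 - 1448.1 + 627.1 + 2684.7 - 958.7 + 819.1 = 3274.5
Services: -253.7 + 643.2 - 215.7 - 138.5 = 35.3
Trade balance = 3274.5 + 35.3 = 3309.8
(Excluded from the trade balance — secondary income: official foreign aid grants received (current) 105.5; capital account: capital transfers received from emigrants 28.3; primary income: dividends received from foreign subsidiaries of resident firms 320.8, profits repatriated by foreign-owned firms operating domestically 170.1; financial account: new loans extended by domestic banks to foreign borrowers 356.9, domestic pension funds' purchases of foreign equities 216.8.)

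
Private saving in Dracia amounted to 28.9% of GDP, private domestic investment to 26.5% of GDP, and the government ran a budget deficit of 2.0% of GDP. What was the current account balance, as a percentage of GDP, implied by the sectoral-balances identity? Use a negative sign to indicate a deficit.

0.4

By the sectoral-balances identity, CA = (S_private - I) + (T - G).
Private balance = 28.9 - 26.5 = 2.4
Government balance (T - G) = -2.0
CA = 2.4 + (-2.0) = 0.4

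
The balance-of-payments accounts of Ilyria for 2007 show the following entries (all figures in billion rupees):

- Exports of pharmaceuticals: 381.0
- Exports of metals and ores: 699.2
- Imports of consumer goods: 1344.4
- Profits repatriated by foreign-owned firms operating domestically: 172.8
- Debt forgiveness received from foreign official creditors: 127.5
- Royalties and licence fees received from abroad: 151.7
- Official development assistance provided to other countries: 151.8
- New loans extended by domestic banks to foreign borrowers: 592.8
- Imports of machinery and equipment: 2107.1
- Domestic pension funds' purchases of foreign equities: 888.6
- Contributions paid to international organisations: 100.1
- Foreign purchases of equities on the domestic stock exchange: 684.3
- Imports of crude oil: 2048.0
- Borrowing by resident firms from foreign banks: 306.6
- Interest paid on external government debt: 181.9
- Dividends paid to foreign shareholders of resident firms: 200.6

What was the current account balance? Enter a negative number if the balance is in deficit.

-5074.8

Goods: -2107.1 + 381.0 - 2048.0 + 699.2 - 1344.4 = -4419.3
Services: 151.7
Primary income: -172.8 - 200.6 - 181.9 = -555.3
Secondary income: -151.8 - 100.1 = -251.9
Current account = (-4419.3) + 151.7 + (-555.3) + (-251.9) = -5074.8
(Excluded from the current account — capital account: debt forgiveness received from foreign official creditors 127.5; financial account: new loans extended by domestic banks to foreign borrowers 592.8, domestic pension funds' purchases of foreign equities 888.6, foreign purchases of equities on the domestic stock exchange 684.3, borrowing by resident firms from foreign banks 306.6.)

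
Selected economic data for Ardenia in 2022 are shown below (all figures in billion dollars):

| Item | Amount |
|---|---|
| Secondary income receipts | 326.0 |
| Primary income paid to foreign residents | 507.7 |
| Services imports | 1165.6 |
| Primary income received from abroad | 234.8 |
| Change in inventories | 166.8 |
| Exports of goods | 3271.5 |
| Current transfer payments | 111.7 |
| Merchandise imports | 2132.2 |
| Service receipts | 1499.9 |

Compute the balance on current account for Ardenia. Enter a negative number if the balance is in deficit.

Goods balance = 3271.5 - 2132.2 = 1139.3
Services balance = 1499.9 - 1165.6 = 334.3
Trade balance (goods + services) = 1139.3 + 334.3 = 1473.6
Net primary income = 234.8 - 507.7 = -272.9
Net secondary income = 326.0 - 111.7 = 214.3
Current account = 1473.6 + (-272.9) + 214.3 = 1415.0

1415.0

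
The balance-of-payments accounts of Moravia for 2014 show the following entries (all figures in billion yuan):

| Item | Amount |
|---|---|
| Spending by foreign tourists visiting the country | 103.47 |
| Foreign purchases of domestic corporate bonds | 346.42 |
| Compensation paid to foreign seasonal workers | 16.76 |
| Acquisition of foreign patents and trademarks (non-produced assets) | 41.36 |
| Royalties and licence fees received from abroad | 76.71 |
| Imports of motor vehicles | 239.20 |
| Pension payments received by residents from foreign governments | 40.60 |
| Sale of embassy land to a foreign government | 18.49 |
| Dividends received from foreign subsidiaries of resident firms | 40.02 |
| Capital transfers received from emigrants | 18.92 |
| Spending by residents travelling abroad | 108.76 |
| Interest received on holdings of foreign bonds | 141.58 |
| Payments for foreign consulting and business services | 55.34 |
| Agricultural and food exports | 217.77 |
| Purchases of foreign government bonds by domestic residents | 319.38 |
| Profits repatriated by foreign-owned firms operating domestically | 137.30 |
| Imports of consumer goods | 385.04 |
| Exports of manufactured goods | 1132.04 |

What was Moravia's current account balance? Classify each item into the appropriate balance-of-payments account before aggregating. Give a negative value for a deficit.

Goods: 217.77 + 1132.04 - 385.04 - 239.20 = 725.57
Services: -55.34 - 108.76 + 103.47 + 76.71 = 16.08
Primary income: -137.30 + 141.58 - 16.76 + 40.02 = 27.54
Secondary income: 40.60
Current account = 725.57 + 16.08 + 27.54 + 40.60 = 809.79
(Excluded from the current account — financial account: foreign purchases of domestic corporate bonds 346.42, purchases of foreign government bonds by domestic residents 319.38; capital account: acquisition of foreign patents and trademarks (non-produced assets) 41.36, sale of embassy land to a foreign government 18.49, capital transfers received from emigrants 18.92.)

809.79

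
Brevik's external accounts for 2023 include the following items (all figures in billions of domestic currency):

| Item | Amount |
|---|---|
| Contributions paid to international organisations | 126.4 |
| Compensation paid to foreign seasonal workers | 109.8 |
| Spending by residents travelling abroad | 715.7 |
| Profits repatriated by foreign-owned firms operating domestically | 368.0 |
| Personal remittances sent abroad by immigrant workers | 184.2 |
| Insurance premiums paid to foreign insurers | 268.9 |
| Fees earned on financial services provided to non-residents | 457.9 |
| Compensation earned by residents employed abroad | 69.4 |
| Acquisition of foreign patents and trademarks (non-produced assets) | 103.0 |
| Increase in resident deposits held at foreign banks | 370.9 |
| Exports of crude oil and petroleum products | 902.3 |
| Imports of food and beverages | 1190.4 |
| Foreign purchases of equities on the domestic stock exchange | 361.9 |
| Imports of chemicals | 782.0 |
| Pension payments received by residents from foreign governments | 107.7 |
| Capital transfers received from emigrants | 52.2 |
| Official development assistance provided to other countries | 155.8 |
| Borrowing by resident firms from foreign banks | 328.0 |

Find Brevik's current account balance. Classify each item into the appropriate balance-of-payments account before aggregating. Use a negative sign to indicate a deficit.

-2363.9

Goods: -1190.4 + 902.3 - 782.0 = -1070.1
Services: -268.9 + 457.9 - 715.7 = -526.7
Primary income: 69.4 - 109.8 - 368.0 = -408.4
Secondary income: -126.4 - 155.8 + 107.7 - 184.2 = -358.7
Current account = (-1070.1) + (-526.7) + (-408.4) + (-358.7) = -2363.9
(Excluded from the current account — capital account: acquisition of foreign patents and trademarks (non-produced assets) 103.0, capital transfers received from emigrants 52.2; financial account: increase in resident deposits held at foreign banks 370.9, foreign purchases of equities on the domestic stock exchange 361.9, borrowing by resident firms from foreign banks 328.0.)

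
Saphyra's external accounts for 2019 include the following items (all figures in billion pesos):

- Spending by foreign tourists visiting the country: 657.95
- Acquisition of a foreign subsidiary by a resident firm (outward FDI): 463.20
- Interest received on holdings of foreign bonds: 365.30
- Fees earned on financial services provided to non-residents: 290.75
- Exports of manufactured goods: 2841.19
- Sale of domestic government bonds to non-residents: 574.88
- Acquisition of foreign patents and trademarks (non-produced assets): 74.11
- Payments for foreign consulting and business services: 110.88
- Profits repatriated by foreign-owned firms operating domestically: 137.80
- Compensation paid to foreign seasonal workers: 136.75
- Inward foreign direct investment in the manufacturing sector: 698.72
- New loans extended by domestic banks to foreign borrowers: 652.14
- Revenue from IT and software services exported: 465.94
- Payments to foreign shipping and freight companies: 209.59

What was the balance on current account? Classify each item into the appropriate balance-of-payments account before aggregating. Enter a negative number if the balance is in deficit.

4026.11

Goods: 2841.19
Services: 465.94 - 209.59 + 657.95 + 290.75 - 110.88 = 1094.17
Primary income: -137.80 + 365.30 - 136.75 = 90.75
Current account = 2841.19 + 1094.17 + 90.75 = 4026.11
(Excluded from the current account — financial account: acquisition of a foreign subsidiary by a resident firm (outward FDI) 463.20, sale of domestic government bonds to non-residents 574.88, inward foreign direct investment in the manufacturing sector 698.72, new loans extended by domestic banks to foreign borrowers 652.14; capital account: acquisition of foreign patents and trademarks (non-produced assets) 74.11.)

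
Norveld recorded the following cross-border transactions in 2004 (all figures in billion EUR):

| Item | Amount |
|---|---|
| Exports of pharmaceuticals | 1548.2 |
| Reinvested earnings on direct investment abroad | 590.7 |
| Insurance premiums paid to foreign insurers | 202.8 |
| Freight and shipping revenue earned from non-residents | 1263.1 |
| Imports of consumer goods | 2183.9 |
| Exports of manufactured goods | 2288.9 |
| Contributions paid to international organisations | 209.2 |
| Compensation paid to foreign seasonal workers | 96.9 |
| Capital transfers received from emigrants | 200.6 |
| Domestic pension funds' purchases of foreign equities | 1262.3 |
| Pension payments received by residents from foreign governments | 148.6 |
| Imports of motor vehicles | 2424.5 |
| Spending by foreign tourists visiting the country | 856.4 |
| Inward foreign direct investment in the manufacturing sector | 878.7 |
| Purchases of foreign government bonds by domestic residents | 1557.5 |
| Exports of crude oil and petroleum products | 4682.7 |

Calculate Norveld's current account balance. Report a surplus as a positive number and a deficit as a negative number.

6261.3

Goods: -2183.9 + 2288.9 - 2424.5 + 1548.2 + 4682.7 = 3911.4
Services: 1263.1 + 856.4 - 202.8 = 1916.7
Primary income: -96.9 + 590.7 = 493.8
Secondary income: -209.2 + 148.6 = -60.6
Current account = 3911.4 + 1916.7 + 493.8 + (-60.6) = 6261.3
(Excluded from the current account — capital account: capital transfers received from emigrants 200.6; financial account: domestic pension funds' purchases of foreign equities 1262.3, inward foreign direct investment in the manufacturing sector 878.7, purchases of foreign government bonds by domestic residents 1557.5.)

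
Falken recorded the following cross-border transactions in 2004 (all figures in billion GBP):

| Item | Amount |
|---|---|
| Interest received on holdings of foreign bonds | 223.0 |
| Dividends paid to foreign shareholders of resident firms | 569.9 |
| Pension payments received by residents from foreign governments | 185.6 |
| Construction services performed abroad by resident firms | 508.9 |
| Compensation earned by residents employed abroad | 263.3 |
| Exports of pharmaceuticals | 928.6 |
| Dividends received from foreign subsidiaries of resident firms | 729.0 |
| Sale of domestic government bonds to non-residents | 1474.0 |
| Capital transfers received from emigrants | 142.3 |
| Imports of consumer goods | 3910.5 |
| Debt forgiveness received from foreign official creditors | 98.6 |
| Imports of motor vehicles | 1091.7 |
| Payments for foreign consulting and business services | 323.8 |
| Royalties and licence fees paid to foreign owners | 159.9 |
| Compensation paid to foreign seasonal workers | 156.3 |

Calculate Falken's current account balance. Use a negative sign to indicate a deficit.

-3373.7

Goods: -3910.5 - 1091.7 + 928.6 = -4073.6
Services: 508.9 - 159.9 - 323.8 = 25.2
Primary income: 729.0 + 223.0 + 263.3 - 569.9 - 156.3 = 489.1
Secondary income: 185.6
Current account = (-4073.6) + 25.2 + 489.1 + 185.6 = -3373.7
(Excluded from the current account — financial account: sale of domestic government bonds to non-residents 1474.0; capital account: capital transfers received from emigrants 142.3, debt forgiveness received from foreign official creditors 98.6.)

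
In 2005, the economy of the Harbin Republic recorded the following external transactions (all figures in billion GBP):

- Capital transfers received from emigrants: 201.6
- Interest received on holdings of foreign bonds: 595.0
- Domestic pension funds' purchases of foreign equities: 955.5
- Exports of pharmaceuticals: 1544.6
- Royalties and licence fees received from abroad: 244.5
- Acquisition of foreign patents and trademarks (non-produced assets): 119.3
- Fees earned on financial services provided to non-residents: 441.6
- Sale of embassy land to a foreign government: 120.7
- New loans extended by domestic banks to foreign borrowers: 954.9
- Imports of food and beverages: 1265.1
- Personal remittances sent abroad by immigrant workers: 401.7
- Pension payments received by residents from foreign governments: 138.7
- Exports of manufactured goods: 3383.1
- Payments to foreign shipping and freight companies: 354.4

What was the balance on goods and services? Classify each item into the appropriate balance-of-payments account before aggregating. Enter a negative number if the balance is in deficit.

3994.3

Goods: 3383.1 - 1265.1 + 1544.6 = 3662.6
Services: 441.6 - 354.4 + 244.5 = 331.7
Trade balance = 3662.6 + 331.7 = 3994.3
(Excluded from the trade balance — capital account: capital transfers received from emigrants 201.6, acquisition of foreign patents and trademarks (non-produced assets) 119.3, sale of embassy land to a foreign government 120.7; primary income: interest received on holdings of foreign bonds 595.0; financial account: domestic pension funds' purchases of foreign equities 955.5, new loans extended by domestic banks to foreign borrowers 954.9; secondary income: personal remittances sent abroad by immigrant workers 401.7, pension payments received by residents from foreign governments 138.7.)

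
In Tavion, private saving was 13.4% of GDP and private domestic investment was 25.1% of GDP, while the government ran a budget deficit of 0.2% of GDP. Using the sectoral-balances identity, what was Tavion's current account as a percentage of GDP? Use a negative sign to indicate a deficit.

-11.9

By the sectoral-balances identity, CA = (S_private - I) + (T - G).
Private balance = 13.4 - 25.1 = -11.7
Government balance (T - G) = -0.2
CA = -11.7 + (-0.2) = -11.9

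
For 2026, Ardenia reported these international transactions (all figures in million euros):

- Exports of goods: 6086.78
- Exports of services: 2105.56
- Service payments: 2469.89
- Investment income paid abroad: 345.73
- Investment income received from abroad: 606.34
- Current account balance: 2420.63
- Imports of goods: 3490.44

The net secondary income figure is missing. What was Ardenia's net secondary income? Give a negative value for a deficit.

-71.99

Current account = goods balance + services balance + net primary income + net secondary income
Sum of the known components = 2492.62
Net secondary income = CA - (known components) = 2420.63 - 2492.62 = -71.99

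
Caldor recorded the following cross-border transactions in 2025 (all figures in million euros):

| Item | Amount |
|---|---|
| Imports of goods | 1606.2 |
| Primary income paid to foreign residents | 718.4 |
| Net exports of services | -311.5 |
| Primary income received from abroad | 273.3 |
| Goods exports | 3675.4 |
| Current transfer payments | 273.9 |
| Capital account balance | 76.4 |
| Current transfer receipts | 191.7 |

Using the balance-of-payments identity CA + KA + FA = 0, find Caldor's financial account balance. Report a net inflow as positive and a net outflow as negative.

-1306.8

Goods balance = 3675.4 - 1606.2 = 2069.2
Services balance = -311.5
Trade balance (goods + services) = 2069.2 + (-311.5) = 1757.7
Net primary income = 273.3 - 718.4 = -445.1
Net secondary income = 191.7 - 273.9 = -82.2
Current account = 1757.7 + (-445.1) + (-82.2) = 1230.4
Financial account = -(1230.4 + 76.4) = -1306.8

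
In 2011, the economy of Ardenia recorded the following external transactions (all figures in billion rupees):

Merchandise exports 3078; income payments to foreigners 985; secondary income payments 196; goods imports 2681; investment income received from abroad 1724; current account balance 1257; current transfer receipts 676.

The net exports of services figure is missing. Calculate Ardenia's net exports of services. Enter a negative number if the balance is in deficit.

Current account = goods balance + services balance + net primary income + net secondary income
Sum of the known components = 1616
Net exports of services = CA - (known components) = 1257 - 1616 = -359

-359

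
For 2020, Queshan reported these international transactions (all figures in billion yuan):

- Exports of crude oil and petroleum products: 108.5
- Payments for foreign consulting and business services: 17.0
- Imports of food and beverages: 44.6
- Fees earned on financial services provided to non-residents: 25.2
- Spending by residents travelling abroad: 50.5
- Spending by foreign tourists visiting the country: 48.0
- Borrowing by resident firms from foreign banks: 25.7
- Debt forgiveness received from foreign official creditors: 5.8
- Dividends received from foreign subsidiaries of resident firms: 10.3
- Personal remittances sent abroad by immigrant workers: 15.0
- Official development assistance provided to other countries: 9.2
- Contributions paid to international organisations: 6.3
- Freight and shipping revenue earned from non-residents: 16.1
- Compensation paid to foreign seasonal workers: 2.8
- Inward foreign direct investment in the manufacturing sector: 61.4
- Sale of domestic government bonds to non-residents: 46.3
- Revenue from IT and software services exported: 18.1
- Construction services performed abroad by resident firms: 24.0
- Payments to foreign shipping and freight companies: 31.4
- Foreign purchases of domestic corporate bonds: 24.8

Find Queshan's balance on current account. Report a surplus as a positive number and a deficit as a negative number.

73.4

Goods: 108.5 - 44.6 = 63.9
Services: 18.1 - 17.0 + 25.2 - 31.4 + 16.1 - 50.5 + 24.0 + 48.0 = 32.5
Primary income: -2.8 + 10.3 = 7.5
Secondary income: -15.0 - 9.2 - 6.3 = -30.5
Current account = 63.9 + 32.5 + 7.5 + (-30.5) = 73.4
(Excluded from the current account — financial account: borrowing by resident firms from foreign banks 25.7, inward foreign direct investment in the manufacturing sector 61.4, sale of domestic government bonds to non-residents 46.3, foreign purchases of domestic corporate bonds 24.8; capital account: debt forgiveness received from foreign official creditors 5.8.)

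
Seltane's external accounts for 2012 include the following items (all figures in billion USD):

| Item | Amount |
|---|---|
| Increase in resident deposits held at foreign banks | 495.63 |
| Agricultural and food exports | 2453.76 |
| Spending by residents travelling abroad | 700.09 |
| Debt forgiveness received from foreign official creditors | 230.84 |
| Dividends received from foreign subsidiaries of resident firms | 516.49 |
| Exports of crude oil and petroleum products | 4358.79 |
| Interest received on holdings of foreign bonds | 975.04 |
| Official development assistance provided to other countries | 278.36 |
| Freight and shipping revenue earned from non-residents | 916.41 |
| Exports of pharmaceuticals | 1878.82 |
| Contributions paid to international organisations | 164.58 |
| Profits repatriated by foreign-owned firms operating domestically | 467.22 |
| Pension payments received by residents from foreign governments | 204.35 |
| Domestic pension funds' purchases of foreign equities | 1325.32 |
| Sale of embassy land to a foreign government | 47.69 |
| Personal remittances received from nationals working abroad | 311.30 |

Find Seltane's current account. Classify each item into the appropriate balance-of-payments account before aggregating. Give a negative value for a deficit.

Goods: 4358.79 + 1878.82 + 2453.76 = 8691.37
Services: 916.41 - 700.09 = 216.32
Primary income: -467.22 + 975.04 + 516.49 = 1024.31
Secondary income: -278.36 + 204.35 - 164.58 + 311.30 = 72.71
Current account = 8691.37 + 216.32 + 1024.31 + 72.71 = 10004.71
(Excluded from the current account — financial account: increase in resident deposits held at foreign banks 495.63, domestic pension funds' purchases of foreign equities 1325.32; capital account: debt forgiveness received from foreign official creditors 230.84, sale of embassy land to a foreign government 47.69.)

10004.71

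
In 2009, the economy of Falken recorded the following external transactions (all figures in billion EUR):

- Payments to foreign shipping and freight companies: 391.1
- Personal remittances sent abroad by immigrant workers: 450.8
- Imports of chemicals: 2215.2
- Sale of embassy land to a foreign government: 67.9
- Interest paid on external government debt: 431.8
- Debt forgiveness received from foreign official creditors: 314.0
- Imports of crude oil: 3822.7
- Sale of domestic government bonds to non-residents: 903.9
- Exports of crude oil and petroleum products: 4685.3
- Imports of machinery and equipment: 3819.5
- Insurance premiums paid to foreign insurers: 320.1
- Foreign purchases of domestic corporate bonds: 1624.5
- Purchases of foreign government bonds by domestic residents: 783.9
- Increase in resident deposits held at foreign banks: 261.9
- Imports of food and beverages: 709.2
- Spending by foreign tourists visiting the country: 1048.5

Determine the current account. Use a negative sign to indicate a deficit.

Goods: 4685.3 - 3822.7 - 709.2 - 3819.5 - 2215.2 = -5881.3
Services: -391.1 + 1048.5 - 320.1 = 337.3
Primary income: -431.8
Secondary income: -450.8
Current account = (-5881.3) + 337.3 + (-431.8) + (-450.8) = -6426.6
(Excluded from the current account — capital account: sale of embassy land to a foreign government 67.9, debt forgiveness received from foreign official creditors 314.0; financial account: sale of domestic government bonds to non-residents 903.9, foreign purchases of domestic corporate bonds 1624.5, purchases of foreign government bonds by domestic residents 783.9, increase in resident deposits held at foreign banks 261.9.)

-6426.6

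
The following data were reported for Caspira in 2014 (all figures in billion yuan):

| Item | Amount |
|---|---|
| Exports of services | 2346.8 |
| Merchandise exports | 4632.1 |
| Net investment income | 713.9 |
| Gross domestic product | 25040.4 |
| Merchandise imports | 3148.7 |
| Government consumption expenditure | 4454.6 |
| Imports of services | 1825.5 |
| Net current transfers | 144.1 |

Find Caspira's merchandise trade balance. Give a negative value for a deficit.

1483.4

Goods balance = 4632.1 - 3148.7 = 1483.4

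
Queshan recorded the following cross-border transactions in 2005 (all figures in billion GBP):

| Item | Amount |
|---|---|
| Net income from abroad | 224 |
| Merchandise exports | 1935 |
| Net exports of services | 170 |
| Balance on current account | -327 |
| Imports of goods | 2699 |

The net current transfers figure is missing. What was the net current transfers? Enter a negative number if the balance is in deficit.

43

Current account = goods balance + services balance + net primary income + net secondary income
Sum of the known components = -370
Net current transfers = CA - (known components) = -327 - (-370) = 43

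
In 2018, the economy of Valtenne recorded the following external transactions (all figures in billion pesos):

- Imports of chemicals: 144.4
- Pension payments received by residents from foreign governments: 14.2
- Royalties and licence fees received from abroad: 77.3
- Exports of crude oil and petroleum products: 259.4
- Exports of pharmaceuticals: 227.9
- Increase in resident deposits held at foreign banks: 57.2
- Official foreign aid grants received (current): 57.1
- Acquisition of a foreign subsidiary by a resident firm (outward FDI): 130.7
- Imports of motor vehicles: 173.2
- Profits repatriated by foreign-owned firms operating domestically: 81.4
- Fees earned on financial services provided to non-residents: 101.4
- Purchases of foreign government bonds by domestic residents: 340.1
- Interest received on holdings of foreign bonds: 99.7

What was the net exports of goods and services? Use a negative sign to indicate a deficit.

Goods: 227.9 - 173.2 + 259.4 - 144.4 = 169.7
Services: 77.3 + 101.4 = 178.7
Trade balance = 169.7 + 178.7 = 348.4
(Excluded from the trade balance — secondary income: pension payments received by residents from foreign governments 14.2, official foreign aid grants received (current) 57.1; financial account: increase in resident deposits held at foreign banks 57.2, acquisition of a foreign subsidiary by a resident firm (outward FDI) 130.7, purchases of foreign government bonds by domestic residents 340.1; primary income: profits repatriated by foreign-owned firms operating domestically 81.4, interest received on holdings of foreign bonds 99.7.)

348.4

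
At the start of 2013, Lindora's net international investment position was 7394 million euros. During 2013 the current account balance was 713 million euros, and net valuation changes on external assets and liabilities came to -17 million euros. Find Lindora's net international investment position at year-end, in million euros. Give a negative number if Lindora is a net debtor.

8090

Change in NIIP = current account + net valuation change = 713 + (-17) = 696
End-of-year NIIP = 7394 + 696 = 8090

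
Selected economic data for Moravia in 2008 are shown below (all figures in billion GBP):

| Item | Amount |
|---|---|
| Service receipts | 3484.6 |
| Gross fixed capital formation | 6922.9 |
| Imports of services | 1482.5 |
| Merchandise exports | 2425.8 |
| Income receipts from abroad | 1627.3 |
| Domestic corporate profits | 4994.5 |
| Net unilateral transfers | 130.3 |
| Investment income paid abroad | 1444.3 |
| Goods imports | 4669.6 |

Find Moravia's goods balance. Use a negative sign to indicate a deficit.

Goods balance = 2425.8 - 4669.6 = -2243.8

-2243.8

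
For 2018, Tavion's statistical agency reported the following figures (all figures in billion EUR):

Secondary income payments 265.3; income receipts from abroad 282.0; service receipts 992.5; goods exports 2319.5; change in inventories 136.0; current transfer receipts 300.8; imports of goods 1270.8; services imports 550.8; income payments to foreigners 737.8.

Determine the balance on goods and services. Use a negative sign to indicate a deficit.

Goods balance = 2319.5 - 1270.8 = 1048.7
Services balance = 992.5 - 550.8 = 441.7
Trade balance (goods + services) = 1048.7 + 441.7 = 1490.4

1490.4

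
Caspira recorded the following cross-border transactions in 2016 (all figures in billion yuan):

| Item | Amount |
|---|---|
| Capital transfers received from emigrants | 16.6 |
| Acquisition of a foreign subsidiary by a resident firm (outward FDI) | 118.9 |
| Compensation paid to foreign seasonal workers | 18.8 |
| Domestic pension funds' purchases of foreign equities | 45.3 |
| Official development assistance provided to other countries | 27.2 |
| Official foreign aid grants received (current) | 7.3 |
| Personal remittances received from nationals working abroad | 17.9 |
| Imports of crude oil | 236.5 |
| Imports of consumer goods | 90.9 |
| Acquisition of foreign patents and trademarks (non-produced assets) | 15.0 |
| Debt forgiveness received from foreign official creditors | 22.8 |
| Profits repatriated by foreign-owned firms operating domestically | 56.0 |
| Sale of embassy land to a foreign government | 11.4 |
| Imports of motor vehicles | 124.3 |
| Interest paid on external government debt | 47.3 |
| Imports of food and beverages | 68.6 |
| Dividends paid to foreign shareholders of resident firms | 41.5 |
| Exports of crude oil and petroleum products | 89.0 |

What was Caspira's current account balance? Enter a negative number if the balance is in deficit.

-596.9

Goods: -236.5 + 89.0 - 68.6 - 90.9 - 124.3 = -431.3
Primary income: -56.0 - 47.3 - 18.8 - 41.5 = -163.6
Secondary income: 17.9 - 27.2 + 7.3 = -2.0
Current account = (-431.3) + (-163.6) + (-2.0) = -596.9
(Excluded from the current account — capital account: capital transfers received from emigrants 16.6, acquisition of foreign patents and trademarks (non-produced assets) 15.0, debt forgiveness received from foreign official creditors 22.8, sale of embassy land to a foreign government 11.4; financial account: acquisition of a foreign subsidiary by a resident firm (outward FDI) 118.9, domestic pension funds' purchases of foreign equities 45.3.)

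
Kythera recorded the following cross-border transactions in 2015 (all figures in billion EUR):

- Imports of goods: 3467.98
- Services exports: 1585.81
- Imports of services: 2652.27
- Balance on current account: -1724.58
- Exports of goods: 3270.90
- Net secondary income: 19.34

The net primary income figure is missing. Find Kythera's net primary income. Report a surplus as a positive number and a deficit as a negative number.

Current account = goods balance + services balance + net primary income + net secondary income
Sum of the known components = -1244.20
Net primary income = CA - (known components) = -1724.58 - (-1244.20) = -480.38

-480.38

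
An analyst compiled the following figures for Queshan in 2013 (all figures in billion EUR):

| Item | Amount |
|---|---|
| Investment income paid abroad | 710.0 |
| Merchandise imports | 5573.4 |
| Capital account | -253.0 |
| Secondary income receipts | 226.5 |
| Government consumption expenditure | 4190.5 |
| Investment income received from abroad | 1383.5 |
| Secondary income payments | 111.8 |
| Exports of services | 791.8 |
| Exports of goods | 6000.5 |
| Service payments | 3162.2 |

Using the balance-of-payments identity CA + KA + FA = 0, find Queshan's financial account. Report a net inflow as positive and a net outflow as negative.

Goods balance = 6000.5 - 5573.4 = 427.1
Services balance = 791.8 - 3162.2 = -2370.4
Trade balance (goods + services) = 427.1 + (-2370.4) = -1943.3
Net primary income = 1383.5 - 710.0 = 673.5
Net secondary income = 226.5 - 111.8 = 114.7
Current account = -1943.3 + 673.5 + 114.7 = -1155.1
Financial account = -(-1155.1 + (-253.0)) = 1408.1

1408.1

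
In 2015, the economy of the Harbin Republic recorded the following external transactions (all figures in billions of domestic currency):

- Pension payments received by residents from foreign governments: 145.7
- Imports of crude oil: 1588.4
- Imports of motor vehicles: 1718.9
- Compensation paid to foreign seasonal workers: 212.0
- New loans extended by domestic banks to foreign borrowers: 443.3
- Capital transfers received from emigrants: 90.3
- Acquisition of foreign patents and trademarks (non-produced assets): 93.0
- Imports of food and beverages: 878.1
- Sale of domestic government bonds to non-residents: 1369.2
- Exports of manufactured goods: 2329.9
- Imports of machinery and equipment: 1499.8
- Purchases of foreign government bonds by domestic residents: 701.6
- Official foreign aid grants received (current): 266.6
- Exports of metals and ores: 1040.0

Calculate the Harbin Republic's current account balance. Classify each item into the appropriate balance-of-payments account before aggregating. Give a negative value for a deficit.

-2115.0

Goods: 2329.9 - 878.1 + 1040.0 - 1588.4 - 1718.9 - 1499.8 = -2315.3
Primary income: -212.0
Secondary income: 266.6 + 145.7 = 412.3
Current account = (-2315.3) + (-212.0) + 412.3 = -2115.0
(Excluded from the current account — financial account: new loans extended by domestic banks to foreign borrowers 443.3, sale of domestic government bonds to non-residents 1369.2, purchases of foreign government bonds by domestic residents 701.6; capital account: capital transfers received from emigrants 90.3, acquisition of foreign patents and trademarks (non-produced assets) 93.0.)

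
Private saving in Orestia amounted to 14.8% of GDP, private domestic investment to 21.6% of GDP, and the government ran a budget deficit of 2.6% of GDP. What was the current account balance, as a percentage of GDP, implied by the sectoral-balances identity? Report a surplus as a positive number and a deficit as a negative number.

By the sectoral-balances identity, CA = (S_private - I) + (T - G).
Private balance = 14.8 - 21.6 = -6.8
Government balance (T - G) = -2.6
CA = -6.8 + (-2.6) = -9.4

-9.4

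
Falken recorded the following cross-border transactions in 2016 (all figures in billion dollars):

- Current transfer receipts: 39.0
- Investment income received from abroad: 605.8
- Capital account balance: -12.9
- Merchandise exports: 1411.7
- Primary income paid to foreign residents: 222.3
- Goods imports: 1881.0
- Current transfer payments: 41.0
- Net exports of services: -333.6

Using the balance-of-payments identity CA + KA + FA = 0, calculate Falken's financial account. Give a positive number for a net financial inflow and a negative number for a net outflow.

Goods balance = 1411.7 - 1881.0 = -469.3
Services balance = -333.6
Trade balance (goods + services) = -469.3 + (-333.6) = -802.9
Net primary income = 605.8 - 222.3 = 383.5
Net secondary income = 39.0 - 41.0 = -2.0
Current account = -802.9 + 383.5 + (-2.0) = -421.4
Financial account = -(-421.4 + (-12.9)) = 434.3

434.3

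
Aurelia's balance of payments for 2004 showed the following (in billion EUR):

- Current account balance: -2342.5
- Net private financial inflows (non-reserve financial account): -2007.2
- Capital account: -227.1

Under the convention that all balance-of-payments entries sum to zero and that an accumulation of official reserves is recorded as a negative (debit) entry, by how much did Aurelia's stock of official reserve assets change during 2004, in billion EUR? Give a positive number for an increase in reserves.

Official reserve transactions balance = -((-2342.5) + (-227.1) + (-2007.2)) = 4576.8
An accumulation of reserves is recorded as a debit (negative entry), so the change in the stock of reserves is the negative of that balance.
Change in official reserves = -(4576.8) = -4576.8

-4576.8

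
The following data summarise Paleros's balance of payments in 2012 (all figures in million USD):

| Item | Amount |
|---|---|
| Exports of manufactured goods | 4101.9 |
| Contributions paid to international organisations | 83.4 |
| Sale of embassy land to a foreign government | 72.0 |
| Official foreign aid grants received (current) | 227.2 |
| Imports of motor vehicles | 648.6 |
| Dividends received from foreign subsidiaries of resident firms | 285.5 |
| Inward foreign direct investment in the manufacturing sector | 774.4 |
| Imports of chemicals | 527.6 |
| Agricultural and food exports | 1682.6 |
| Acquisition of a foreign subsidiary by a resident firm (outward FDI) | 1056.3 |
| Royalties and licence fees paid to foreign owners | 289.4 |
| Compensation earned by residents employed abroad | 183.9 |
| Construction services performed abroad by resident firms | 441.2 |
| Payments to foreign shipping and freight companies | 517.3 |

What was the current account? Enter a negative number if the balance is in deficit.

Goods: 4101.9 - 648.6 + 1682.6 - 527.6 = 4608.3
Services: 441.2 - 517.3 - 289.4 = -365.5
Primary income: 285.5 + 183.9 = 469.4
Secondary income: -83.4 + 227.2 = 143.8
Current account = 4608.3 + (-365.5) + 469.4 + 143.8 = 4856.0
(Excluded from the current account — capital account: sale of embassy land to a foreign government 72.0; financial account: inward foreign direct investment in the manufacturing sector 774.4, acquisition of a foreign subsidiary by a resident firm (outward FDI) 1056.3.)

4856.0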